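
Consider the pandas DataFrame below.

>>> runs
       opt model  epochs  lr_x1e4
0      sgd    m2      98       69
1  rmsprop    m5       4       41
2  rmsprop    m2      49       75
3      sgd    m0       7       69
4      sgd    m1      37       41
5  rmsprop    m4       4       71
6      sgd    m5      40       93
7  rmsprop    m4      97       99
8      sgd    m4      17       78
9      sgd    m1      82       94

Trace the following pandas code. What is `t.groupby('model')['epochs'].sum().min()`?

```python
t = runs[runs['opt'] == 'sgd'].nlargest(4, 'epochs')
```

40

filter rows where opt == 'sgd':
   opt model  epochs  lr_x1e4
0  sgd    m2      98       69
3  sgd    m0       7       69
4  sgd    m1      37       41
6  sgd    m5      40       93
8  sgd    m4      17       78
9  sgd    m1      82       94
take 4 rows with largest epochs:
   opt model  epochs  lr_x1e4
0  sgd    m2      98       69
9  sgd    m1      82       94
6  sgd    m5      40       93
4  sgd    m1      37       41
group by model, sum of epochs:
model
m1    119
m2     98
m5     40
Name: epochs, dtype: int64
Taking the min of the resulting series gives 40.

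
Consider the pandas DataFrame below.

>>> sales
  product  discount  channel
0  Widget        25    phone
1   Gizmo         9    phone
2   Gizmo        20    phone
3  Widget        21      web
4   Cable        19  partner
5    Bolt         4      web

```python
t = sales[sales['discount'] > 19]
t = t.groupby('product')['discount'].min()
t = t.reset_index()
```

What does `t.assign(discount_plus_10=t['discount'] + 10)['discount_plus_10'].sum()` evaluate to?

61

filter rows where discount > 19:
  product  discount channel
0  Widget        25   phone
2   Gizmo        20   phone
3  Widget        21     web
group by product, min of discount:
product
Gizmo     20
Widget    21
Name: discount, dtype: int64
reset_index():
  product  discount
0   Gizmo        20
1  Widget        21
add column discount_plus_10 = t['discount'] + 10:
  product  discount  discount_plus_10
0   Gizmo        20                30
1  Widget        21                31
Hence 61.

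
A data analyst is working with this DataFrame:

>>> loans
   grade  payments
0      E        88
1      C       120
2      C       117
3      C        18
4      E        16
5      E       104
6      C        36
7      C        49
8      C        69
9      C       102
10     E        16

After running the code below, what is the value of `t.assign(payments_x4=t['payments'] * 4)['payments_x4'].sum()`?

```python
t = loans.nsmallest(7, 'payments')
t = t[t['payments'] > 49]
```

take 7 rows with smallest payments:
   grade  payments
4      E        16
10     E        16
3      C        18
6      C        36
7      C        49
8      C        69
0      E        88
filter rows where payments > 49:
  grade  payments
8     C        69
0     E        88
add column payments_x4 = t['payments'] * 4:
  grade  payments  payments_x4
8     C        69          276
0     E        88          352

628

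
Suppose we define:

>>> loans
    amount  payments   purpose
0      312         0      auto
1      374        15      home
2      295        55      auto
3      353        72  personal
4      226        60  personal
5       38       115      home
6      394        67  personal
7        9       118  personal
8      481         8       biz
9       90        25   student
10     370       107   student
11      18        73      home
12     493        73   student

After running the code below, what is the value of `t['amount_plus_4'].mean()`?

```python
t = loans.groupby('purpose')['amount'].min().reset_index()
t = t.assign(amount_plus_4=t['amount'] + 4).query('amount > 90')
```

392.0

group by purpose, min of amount:
purpose
auto        295
biz         481
home         18
personal      9
student      90
Name: amount, dtype: int64
reset_index():
    purpose  amount
0      auto     295
1       biz     481
2      home      18
3  personal       9
4   student      90
add column amount_plus_4 = t['amount'] + 4:
    purpose  amount  amount_plus_4
0      auto     295            299
1       biz     481            485
2      home      18             22
3  personal       9             13
4   student      90             94
filter rows where amount > 90:
  purpose  amount  amount_plus_4
0    auto     295            299
1     biz     481            485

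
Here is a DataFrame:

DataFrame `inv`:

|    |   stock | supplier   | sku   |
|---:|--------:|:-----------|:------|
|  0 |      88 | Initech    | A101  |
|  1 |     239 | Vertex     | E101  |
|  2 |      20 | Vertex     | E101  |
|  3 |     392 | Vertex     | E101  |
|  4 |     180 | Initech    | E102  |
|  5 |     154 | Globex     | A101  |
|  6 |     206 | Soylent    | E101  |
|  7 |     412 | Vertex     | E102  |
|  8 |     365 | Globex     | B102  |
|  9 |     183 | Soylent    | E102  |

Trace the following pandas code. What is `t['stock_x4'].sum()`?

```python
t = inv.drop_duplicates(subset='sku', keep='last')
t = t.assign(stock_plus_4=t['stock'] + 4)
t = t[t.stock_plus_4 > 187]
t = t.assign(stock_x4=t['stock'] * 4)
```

drop duplicate sku (keep=last):
   stock supplier   sku
5    154   Globex  A101
6    206  Soylent  E101
8    365   Globex  B102
9    183  Soylent  E102
add column stock_plus_4 = t['stock'] + 4:
   stock supplier   sku  stock_plus_4
5    154   Globex  A101           158
6    206  Soylent  E101           210
8    365   Globex  B102           369
9    183  Soylent  E102           187
filter rows where stock_plus_4 > 187:
   stock supplier   sku  stock_plus_4
6    206  Soylent  E101           210
8    365   Globex  B102           369
add column stock_x4 = t['stock'] * 4:
   stock supplier   sku  stock_plus_4  stock_x4
6    206  Soylent  E101           210       824
8    365   Globex  B102           369      1460
Hence 2284.

2284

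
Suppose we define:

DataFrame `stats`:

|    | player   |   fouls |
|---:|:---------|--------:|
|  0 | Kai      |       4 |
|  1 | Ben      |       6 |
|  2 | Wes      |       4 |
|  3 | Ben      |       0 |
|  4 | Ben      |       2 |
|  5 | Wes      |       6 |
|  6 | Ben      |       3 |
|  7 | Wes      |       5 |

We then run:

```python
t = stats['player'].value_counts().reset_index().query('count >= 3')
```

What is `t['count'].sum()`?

7

value_counts of player:
player
Ben    4
Wes    3
Kai    1
Name: count, dtype: int64
reset_index():
  player  count
0    Ben      4
1    Wes      3
2    Kai      1
filter rows where count >= 3:
  player  count
0    Ben      4
1    Wes      3
Taking the sum of column 'count' gives 7.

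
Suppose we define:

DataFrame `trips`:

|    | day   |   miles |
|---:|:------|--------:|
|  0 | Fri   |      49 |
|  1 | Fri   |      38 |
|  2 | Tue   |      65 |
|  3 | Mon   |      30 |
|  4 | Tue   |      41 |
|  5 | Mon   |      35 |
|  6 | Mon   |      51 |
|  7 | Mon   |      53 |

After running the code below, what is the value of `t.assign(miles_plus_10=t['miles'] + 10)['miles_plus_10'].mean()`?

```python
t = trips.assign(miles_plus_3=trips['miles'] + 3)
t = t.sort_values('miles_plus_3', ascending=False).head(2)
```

add column miles_plus_3 = trips['miles'] + 3:
   day  miles  miles_plus_3
0  Fri     49            52
1  Fri     38            41
2  Tue     65            68
3  Mon     30            33
4  Tue     41            44
5  Mon     35            38
6  Mon     51            54
7  Mon     53            56
sort by miles_plus_3 descending:
   day  miles  miles_plus_3
2  Tue     65            68
7  Mon     53            56
6  Mon     51            54
0  Fri     49            52
4  Tue     41            44
1  Fri     38            41
5  Mon     35            38
3  Mon     30            33
take first 2 rows:
   day  miles  miles_plus_3
2  Tue     65            68
7  Mon     53            56
add column miles_plus_10 = t['miles'] + 10:
   day  miles  miles_plus_3  miles_plus_10
2  Tue     65            68             75
7  Mon     53            56             63
Reading off the mean of column 'miles_plus_10', we get 69.0.

69.0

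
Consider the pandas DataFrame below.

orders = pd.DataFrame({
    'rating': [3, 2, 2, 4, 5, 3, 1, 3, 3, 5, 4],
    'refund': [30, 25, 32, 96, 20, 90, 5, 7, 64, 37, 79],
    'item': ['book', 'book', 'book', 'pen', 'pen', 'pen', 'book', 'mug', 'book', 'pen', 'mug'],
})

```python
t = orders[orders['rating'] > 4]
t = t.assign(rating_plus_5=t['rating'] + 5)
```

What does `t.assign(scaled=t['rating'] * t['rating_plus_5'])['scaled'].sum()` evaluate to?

filter rows where rating > 4:
   rating  refund item
4       5      20  pen
9       5      37  pen
add column rating_plus_5 = t['rating'] + 5:
   rating  refund item  rating_plus_5
4       5      20  pen             10
9       5      37  pen             10
add column scaled = t['rating'] * t['rating_plus_5']:
   rating  refund item  rating_plus_5  scaled
4       5      20  pen             10      50
9       5      37  pen             10      50
sum of column 'scaled' → 100

100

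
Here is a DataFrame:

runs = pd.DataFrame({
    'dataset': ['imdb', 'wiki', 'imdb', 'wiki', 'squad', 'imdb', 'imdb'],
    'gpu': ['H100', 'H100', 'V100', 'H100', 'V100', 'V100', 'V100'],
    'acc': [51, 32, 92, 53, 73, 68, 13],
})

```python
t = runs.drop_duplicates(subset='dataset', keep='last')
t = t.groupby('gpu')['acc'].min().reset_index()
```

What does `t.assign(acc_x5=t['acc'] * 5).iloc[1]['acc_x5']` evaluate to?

65

drop duplicate dataset (keep=last):
  dataset   gpu  acc
3    wiki  H100   53
4   squad  V100   73
6    imdb  V100   13
group by gpu, min of acc:
gpu
H100    53
V100    13
Name: acc, dtype: int64
reset_index():
    gpu  acc
0  H100   53
1  V100   13
add column acc_x5 = t['acc'] * 5:
    gpu  acc  acc_x5
0  H100   53     265
1  V100   13      65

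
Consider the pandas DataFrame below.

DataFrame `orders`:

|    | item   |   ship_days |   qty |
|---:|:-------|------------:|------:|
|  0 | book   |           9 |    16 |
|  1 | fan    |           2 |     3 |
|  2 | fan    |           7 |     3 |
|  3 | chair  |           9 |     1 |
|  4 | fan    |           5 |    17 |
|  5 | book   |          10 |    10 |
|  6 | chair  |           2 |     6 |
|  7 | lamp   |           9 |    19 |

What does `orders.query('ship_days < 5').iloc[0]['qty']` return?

filter rows where ship_days < 5:
    item  ship_days  qty
1    fan          2    3
6  chair          2    6
Taking the value at position 0, column 'qty' gives 3.

3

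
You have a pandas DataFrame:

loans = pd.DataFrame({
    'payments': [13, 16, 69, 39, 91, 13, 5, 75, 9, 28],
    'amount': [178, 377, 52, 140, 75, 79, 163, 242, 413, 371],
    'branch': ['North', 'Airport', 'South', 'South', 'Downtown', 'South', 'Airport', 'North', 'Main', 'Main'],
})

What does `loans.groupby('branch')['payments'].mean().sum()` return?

group by branch, mean of payments:
branch
Airport     10.500000
Downtown    91.000000
Main        18.500000
North       44.000000
South       40.333333
Name: payments, dtype: float64
sum of the resulting series → 204.333333333

204.333333333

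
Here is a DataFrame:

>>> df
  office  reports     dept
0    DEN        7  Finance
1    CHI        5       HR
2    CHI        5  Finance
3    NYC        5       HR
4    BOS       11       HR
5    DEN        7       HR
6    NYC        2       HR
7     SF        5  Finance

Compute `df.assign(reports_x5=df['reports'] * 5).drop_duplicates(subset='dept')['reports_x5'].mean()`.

add column reports_x5 = df['reports'] * 5:
  office  reports     dept  reports_x5
0    DEN        7  Finance          35
1    CHI        5       HR          25
2    CHI        5  Finance          25
3    NYC        5       HR          25
4    BOS       11       HR          55
5    DEN        7       HR          35
6    NYC        2       HR          10
7     SF        5  Finance          25
drop duplicate dept (keep=first):
  office  reports     dept  reports_x5
0    DEN        7  Finance          35
1    CHI        5       HR          25

30.0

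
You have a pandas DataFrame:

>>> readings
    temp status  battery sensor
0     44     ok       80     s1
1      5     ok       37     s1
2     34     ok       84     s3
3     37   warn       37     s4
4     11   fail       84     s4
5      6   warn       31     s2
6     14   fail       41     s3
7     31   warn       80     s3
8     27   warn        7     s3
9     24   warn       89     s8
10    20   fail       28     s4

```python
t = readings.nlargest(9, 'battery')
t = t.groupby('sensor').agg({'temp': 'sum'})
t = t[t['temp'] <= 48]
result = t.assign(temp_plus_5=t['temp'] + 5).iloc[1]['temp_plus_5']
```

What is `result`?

53

take 9 rows with largest battery:
   temp status  battery sensor
9    24   warn       89     s8
2    34     ok       84     s3
4    11   fail       84     s4
0    44     ok       80     s1
7    31   warn       80     s3
6    14   fail       41     s3
1     5     ok       37     s1
3    37   warn       37     s4
5     6   warn       31     s2
group by sensor, sum of temp:
        temp
sensor      
s1        49
s2         6
s3        79
s4        48
s8        24
filter rows where temp <= 48:
        temp
sensor      
s2         6
s4        48
s8        24
add column temp_plus_5 = t['temp'] + 5:
        temp  temp_plus_5
sensor                   
s2         6           11
s4        48           53
s8        24           29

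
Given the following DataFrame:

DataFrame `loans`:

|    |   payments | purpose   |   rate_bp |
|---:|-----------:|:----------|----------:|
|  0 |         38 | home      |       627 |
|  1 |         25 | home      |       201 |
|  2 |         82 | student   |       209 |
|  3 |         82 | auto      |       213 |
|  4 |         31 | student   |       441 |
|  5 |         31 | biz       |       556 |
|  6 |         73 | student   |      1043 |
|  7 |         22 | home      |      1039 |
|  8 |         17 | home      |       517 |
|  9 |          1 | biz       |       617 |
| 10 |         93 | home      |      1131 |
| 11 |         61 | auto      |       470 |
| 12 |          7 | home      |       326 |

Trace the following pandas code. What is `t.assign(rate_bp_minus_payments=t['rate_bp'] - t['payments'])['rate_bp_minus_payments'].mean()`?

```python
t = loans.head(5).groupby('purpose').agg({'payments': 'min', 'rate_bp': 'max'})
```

take first 5 rows:
   payments  purpose  rate_bp
0        38     home      627
1        25     home      201
2        82  student      209
3        82     auto      213
4        31  student      441
group by purpose: min(payments), max(rate_bp):
         payments  rate_bp
purpose                   
auto           82      213
home           25      627
student        31      441
add column rate_bp_minus_payments = t['rate_bp'] - t['payments']:
         payments  rate_bp  rate_bp_minus_payments
purpose                                           
auto           82      213                     131
home           25      627                     602
student        31      441                     410
Hence 381.0.

381.0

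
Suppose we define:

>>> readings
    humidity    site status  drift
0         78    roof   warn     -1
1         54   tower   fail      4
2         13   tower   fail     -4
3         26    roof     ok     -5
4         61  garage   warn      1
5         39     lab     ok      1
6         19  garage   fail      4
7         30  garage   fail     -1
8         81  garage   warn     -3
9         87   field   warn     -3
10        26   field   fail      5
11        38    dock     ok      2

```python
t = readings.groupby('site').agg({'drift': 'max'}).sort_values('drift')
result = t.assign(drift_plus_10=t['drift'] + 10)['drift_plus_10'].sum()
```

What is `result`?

group by site, max of drift:
        drift
site         
dock        2
field       5
garage      4
lab         1
roof       -1
tower       4
sort by drift:
        drift
site         
roof       -1
lab         1
dock        2
garage      4
tower       4
field       5
add column drift_plus_10 = t['drift'] + 10:
        drift  drift_plus_10
site                        
roof       -1              9
lab         1             11
dock        2             12
garage      4             14
tower       4             14
field       5             15
So sum() = 75.

75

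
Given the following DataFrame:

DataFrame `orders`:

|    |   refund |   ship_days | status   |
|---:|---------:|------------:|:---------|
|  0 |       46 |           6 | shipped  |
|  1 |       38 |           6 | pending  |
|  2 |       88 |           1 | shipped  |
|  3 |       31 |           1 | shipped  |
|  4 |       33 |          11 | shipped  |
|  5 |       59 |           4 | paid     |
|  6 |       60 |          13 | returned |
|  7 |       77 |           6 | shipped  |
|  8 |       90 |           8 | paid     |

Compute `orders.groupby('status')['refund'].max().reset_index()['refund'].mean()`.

69.0

group by status, max of refund:
status
paid        90
pending     38
returned    60
shipped     88
Name: refund, dtype: int64
reset_index():
     status  refund
0      paid      90
1   pending      38
2  returned      60
3   shipped      88
Then the mean of column 'refund': 69.0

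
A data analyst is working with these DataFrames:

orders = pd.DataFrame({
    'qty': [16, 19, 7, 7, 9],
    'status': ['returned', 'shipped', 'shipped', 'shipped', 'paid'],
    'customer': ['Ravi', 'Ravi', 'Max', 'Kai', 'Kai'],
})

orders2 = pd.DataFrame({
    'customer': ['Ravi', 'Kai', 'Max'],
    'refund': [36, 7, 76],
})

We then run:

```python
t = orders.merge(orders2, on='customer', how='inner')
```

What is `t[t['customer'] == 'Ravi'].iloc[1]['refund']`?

36

merge on 'customer' (how='inner') → 5 rows:
   qty    status customer  refund
0   16  returned     Ravi      36
1   19   shipped     Ravi      36
2    7   shipped      Max      76
3    7   shipped      Kai       7
4    9      paid      Kai       7
filter rows where customer == 'Ravi':
   qty    status customer  refund
0   16  returned     Ravi      36
1   19   shipped     Ravi      36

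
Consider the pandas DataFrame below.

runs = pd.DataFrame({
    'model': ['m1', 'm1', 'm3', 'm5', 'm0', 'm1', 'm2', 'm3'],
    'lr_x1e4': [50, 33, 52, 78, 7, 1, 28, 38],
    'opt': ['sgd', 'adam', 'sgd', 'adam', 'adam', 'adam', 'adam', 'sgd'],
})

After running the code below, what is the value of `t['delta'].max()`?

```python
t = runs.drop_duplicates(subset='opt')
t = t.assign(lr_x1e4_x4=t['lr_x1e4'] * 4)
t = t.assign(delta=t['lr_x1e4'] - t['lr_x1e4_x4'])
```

drop duplicate opt (keep=first):
  model  lr_x1e4   opt
0    m1       50   sgd
1    m1       33  adam
add column lr_x1e4_x4 = t['lr_x1e4'] * 4:
  model  lr_x1e4   opt  lr_x1e4_x4
0    m1       50   sgd         200
1    m1       33  adam         132
add column delta = t['lr_x1e4'] - t['lr_x1e4_x4']:
  model  lr_x1e4   opt  lr_x1e4_x4  delta
0    m1       50   sgd         200   -150
1    m1       33  adam         132    -99
So max() = -99.

-99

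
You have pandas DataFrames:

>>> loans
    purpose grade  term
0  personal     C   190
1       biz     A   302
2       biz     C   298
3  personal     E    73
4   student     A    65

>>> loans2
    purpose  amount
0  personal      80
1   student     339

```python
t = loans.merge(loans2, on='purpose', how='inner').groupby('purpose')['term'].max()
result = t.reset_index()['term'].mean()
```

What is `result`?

127.5

merge on 'purpose' (how='inner') → 3 rows:
    purpose grade  term  amount
0  personal     C   190      80
1  personal     E    73      80
2   student     A    65     339
group by purpose, max of term:
purpose
personal    190
student      65
Name: term, dtype: int64
reset_index():
    purpose  term
0  personal   190
1   student    65
Taking the mean of column 'term' gives 127.5.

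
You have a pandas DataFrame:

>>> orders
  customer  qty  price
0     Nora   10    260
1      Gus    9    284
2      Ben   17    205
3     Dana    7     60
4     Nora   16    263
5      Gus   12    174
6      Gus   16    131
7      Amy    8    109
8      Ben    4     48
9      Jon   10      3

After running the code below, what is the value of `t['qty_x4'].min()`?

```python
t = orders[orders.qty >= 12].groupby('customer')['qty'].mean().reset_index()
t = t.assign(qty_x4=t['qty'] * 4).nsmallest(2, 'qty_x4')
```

56.0

filter rows where qty >= 12:
  customer  qty  price
2      Ben   17    205
4     Nora   16    263
5      Gus   12    174
6      Gus   16    131
group by customer, mean of qty:
customer
Ben     17.0
Gus     14.0
Nora    16.0
Name: qty, dtype: float64
reset_index():
  customer   qty
0      Ben  17.0
1      Gus  14.0
2     Nora  16.0
add column qty_x4 = t['qty'] * 4:
  customer   qty  qty_x4
0      Ben  17.0    68.0
1      Gus  14.0    56.0
2     Nora  16.0    64.0
take 2 rows with smallest qty_x4:
  customer   qty  qty_x4
1      Gus  14.0    56.0
2     Nora  16.0    64.0
Hence 56.0.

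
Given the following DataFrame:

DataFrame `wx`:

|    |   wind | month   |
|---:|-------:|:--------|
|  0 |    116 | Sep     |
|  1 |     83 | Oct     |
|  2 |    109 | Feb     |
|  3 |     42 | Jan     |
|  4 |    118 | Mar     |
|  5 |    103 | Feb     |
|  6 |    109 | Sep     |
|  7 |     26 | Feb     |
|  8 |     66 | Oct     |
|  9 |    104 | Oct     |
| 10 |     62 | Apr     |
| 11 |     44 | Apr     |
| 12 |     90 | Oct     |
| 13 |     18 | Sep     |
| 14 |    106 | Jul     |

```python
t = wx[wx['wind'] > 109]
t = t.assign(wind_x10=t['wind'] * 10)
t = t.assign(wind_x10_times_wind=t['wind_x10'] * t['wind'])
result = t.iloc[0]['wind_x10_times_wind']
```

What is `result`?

filter rows where wind > 109:
   wind month
0   116   Sep
4   118   Mar
add column wind_x10 = t['wind'] * 10:
   wind month  wind_x10
0   116   Sep      1160
4   118   Mar      1180
add column wind_x10_times_wind = t['wind_x10'] * t['wind']:
   wind month  wind_x10  wind_x10_times_wind
0   116   Sep      1160               134560
4   118   Mar      1180               139240
The value at position 0, column 'wind_x10_times_wind' is 134560.

134560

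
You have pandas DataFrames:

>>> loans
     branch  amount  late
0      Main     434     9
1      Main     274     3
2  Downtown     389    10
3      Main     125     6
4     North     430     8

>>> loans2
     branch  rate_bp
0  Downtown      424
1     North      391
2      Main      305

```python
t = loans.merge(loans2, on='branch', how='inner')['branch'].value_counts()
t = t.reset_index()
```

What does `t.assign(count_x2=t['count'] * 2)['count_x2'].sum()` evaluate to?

10

merge on 'branch' (how='inner') → 5 rows:
     branch  amount  late  rate_bp
0      Main     434     9      305
1      Main     274     3      305
2  Downtown     389    10      424
3      Main     125     6      305
4     North     430     8      391
value_counts of branch:
branch
Main        3
Downtown    1
North       1
Name: count, dtype: int64
reset_index():
     branch  count
0      Main      3
1  Downtown      1
2     North      1
add column count_x2 = t['count'] * 2:
     branch  count  count_x2
0      Main      3         6
1  Downtown      1         2
2     North      1         2
The sum of column 'count_x2' is 10.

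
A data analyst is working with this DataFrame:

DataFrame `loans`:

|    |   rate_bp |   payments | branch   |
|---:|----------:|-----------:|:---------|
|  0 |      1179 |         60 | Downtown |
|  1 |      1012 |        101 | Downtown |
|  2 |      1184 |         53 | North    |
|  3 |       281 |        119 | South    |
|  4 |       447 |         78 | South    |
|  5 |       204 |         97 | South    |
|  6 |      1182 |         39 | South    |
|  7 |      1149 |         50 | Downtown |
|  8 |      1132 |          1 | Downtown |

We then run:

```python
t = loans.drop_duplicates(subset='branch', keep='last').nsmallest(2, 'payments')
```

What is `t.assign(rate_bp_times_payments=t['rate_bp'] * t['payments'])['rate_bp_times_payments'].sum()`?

drop duplicate branch (keep=last):
   rate_bp  payments    branch
2     1184        53     North
6     1182        39     South
8     1132         1  Downtown
take 2 rows with smallest payments:
   rate_bp  payments    branch
8     1132         1  Downtown
6     1182        39     South
add column rate_bp_times_payments = t['rate_bp'] * t['payments']:
   rate_bp  payments    branch  rate_bp_times_payments
8     1132         1  Downtown                    1132
6     1182        39     South                   46098

47230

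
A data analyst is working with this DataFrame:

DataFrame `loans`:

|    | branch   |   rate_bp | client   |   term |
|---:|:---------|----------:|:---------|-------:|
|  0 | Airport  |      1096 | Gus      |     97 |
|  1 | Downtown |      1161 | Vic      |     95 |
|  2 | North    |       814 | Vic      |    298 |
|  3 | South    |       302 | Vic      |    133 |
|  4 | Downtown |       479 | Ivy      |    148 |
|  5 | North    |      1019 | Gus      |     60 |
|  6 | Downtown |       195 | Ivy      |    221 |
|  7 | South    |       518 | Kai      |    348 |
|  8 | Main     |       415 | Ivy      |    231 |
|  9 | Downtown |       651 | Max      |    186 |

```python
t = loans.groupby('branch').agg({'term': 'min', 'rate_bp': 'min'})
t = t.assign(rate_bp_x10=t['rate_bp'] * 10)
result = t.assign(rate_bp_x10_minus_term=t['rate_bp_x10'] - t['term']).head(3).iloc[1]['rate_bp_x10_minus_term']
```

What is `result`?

group by branch: min(term), min(rate_bp):
          term  rate_bp
branch                 
Airport     97     1096
Downtown    95      195
Main       231      415
North       60      814
South      133      302
add column rate_bp_x10 = t['rate_bp'] * 10:
          term  rate_bp  rate_bp_x10
branch                              
Airport     97     1096        10960
Downtown    95      195         1950
Main       231      415         4150
North       60      814         8140
South      133      302         3020
add column rate_bp_x10_minus_term = t['rate_bp_x10'] - t['term']:
          term  rate_bp  rate_bp_x10  rate_bp_x10_minus_term
branch                                                      
Airport     97     1096        10960                   10863
Downtown    95      195         1950                    1855
Main       231      415         4150                    3919
North       60      814         8140                    8080
South      133      302         3020                    2887
take first 3 rows:
          term  rate_bp  rate_bp_x10  rate_bp_x10_minus_term
branch                                                      
Airport     97     1096        10960                   10863
Downtown    95      195         1950                    1855
Main       231      415         4150                    3919

1855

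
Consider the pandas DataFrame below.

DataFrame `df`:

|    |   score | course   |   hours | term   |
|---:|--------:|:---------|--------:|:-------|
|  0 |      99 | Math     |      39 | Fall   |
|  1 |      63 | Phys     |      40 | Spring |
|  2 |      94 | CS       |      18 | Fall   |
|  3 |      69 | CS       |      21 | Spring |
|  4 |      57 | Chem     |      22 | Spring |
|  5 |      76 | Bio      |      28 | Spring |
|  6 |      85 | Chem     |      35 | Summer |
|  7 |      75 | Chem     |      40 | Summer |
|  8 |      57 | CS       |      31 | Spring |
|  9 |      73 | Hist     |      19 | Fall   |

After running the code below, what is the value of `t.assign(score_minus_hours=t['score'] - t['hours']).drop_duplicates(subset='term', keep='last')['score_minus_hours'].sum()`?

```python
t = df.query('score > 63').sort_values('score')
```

filter rows where score > 63:
   score course  hours    term
0     99   Math     39    Fall
2     94     CS     18    Fall
3     69     CS     21  Spring
5     76    Bio     28  Spring
6     85   Chem     35  Summer
7     75   Chem     40  Summer
9     73   Hist     19    Fall
sort by score:
   score course  hours    term
3     69     CS     21  Spring
9     73   Hist     19    Fall
7     75   Chem     40  Summer
5     76    Bio     28  Spring
6     85   Chem     35  Summer
2     94     CS     18    Fall
0     99   Math     39    Fall
add column score_minus_hours = t['score'] - t['hours']:
   score course  hours    term  score_minus_hours
3     69     CS     21  Spring                 48
9     73   Hist     19    Fall                 54
7     75   Chem     40  Summer                 35
5     76    Bio     28  Spring                 48
6     85   Chem     35  Summer                 50
2     94     CS     18    Fall                 76
0     99   Math     39    Fall                 60
drop duplicate term (keep=last):
   score course  hours    term  score_minus_hours
5     76    Bio     28  Spring                 48
6     85   Chem     35  Summer                 50
0     99   Math     39    Fall                 60
So sum() = 158.

158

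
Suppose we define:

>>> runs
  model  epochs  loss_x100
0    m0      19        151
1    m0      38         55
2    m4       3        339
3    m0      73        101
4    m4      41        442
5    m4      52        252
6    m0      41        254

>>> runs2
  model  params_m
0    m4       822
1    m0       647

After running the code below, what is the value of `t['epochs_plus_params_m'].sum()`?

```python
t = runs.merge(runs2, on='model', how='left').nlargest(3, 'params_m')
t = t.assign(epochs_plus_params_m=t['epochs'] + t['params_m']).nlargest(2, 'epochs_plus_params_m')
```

1737

merge on 'model' (how='left') → 7 rows:
  model  epochs  loss_x100  params_m
0    m0      19        151       647
1    m0      38         55       647
2    m4       3        339       822
3    m0      73        101       647
4    m4      41        442       822
5    m4      52        252       822
6    m0      41        254       647
take 3 rows with largest params_m:
  model  epochs  loss_x100  params_m
2    m4       3        339       822
4    m4      41        442       822
5    m4      52        252       822
add column epochs_plus_params_m = t['epochs'] + t['params_m']:
  model  epochs  loss_x100  params_m  epochs_plus_params_m
2    m4       3        339       822                   825
4    m4      41        442       822                   863
5    m4      52        252       822                   874
take 2 rows with largest epochs_plus_params_m:
  model  epochs  loss_x100  params_m  epochs_plus_params_m
5    m4      52        252       822                   874
4    m4      41        442       822                   863
Taking the sum of column 'epochs_plus_params_m' gives 1737.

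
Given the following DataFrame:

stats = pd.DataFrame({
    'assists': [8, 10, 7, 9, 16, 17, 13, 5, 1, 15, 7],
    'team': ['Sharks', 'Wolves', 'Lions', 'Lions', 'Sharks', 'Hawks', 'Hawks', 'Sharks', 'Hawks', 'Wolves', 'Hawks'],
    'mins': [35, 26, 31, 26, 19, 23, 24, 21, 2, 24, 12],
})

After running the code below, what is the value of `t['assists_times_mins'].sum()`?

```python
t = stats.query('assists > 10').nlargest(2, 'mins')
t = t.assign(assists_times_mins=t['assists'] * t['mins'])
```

672

filter rows where assists > 10:
   assists    team  mins
4       16  Sharks    19
5       17   Hawks    23
6       13   Hawks    24
9       15  Wolves    24
take 2 rows with largest mins:
   assists    team  mins
6       13   Hawks    24
9       15  Wolves    24
add column assists_times_mins = t['assists'] * t['mins']:
   assists    team  mins  assists_times_mins
6       13   Hawks    24                 312
9       15  Wolves    24                 360
Then the sum of column 'assists_times_mins': 672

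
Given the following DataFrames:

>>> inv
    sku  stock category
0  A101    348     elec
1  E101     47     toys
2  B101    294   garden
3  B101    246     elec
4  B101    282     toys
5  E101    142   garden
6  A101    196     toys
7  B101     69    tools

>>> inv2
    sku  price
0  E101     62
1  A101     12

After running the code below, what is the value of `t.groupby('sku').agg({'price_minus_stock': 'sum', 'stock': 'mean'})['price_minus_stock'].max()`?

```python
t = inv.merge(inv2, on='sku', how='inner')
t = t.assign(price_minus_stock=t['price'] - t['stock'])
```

merge on 'sku' (how='inner') → 4 rows:
    sku  stock category  price
0  A101    348     elec     12
1  E101     47     toys     62
2  E101    142   garden     62
3  A101    196     toys     12
add column price_minus_stock = t['price'] - t['stock']:
    sku  stock category  price  price_minus_stock
0  A101    348     elec     12               -336
1  E101     47     toys     62                 15
2  E101    142   garden     62                -80
3  A101    196     toys     12               -184
group by sku: sum(price_minus_stock), mean(stock):
      price_minus_stock  stock
sku                           
A101               -520  272.0
E101                -65   94.5
max of column 'price_minus_stock' → -65

-65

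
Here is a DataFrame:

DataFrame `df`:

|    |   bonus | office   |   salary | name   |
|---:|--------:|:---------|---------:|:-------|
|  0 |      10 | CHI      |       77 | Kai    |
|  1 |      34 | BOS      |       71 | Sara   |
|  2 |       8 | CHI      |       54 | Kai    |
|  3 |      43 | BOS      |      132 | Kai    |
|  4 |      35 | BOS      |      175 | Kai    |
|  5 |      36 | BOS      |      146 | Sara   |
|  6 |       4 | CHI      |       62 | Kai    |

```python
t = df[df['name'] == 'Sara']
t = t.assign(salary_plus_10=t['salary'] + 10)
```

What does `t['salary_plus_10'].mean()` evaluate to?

118.5

filter rows where name == 'Sara':
   bonus office  salary  name
1     34    BOS      71  Sara
5     36    BOS     146  Sara
add column salary_plus_10 = t['salary'] + 10:
   bonus office  salary  name  salary_plus_10
1     34    BOS      71  Sara              81
5     36    BOS     146  Sara             156
Then the mean of column 'salary_plus_10': 118.5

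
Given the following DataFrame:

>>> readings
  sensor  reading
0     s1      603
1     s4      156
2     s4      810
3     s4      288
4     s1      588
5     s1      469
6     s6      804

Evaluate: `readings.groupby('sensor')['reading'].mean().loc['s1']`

group by sensor, mean of reading:
sensor
s1    553.333333
s4    418.000000
s6    804.000000
Name: reading, dtype: float64

553.333333333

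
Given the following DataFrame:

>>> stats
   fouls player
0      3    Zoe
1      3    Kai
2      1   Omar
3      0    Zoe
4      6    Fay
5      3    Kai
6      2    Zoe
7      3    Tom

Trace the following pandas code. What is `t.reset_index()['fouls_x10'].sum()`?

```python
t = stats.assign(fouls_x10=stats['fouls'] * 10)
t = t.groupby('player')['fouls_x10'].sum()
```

add column fouls_x10 = stats['fouls'] * 10:
   fouls player  fouls_x10
0      3    Zoe         30
1      3    Kai         30
2      1   Omar         10
3      0    Zoe          0
4      6    Fay         60
5      3    Kai         30
6      2    Zoe         20
7      3    Tom         30
group by player, sum of fouls_x10:
player
Fay     60
Kai     60
Omar    10
Tom     30
Zoe     50
Name: fouls_x10, dtype: int64
reset_index():
  player  fouls_x10
0    Fay         60
1    Kai         60
2   Omar         10
3    Tom         30
4    Zoe         50
Reading off the sum of column 'fouls_x10', we get 210.

210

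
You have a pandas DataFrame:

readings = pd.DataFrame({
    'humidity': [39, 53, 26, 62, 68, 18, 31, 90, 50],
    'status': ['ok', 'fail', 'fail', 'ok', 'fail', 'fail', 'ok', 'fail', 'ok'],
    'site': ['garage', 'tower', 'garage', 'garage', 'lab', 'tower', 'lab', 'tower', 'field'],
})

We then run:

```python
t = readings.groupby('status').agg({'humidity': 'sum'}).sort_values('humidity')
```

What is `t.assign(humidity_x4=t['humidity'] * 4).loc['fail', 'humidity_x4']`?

1020

group by status, sum of humidity:
        humidity
status          
fail         255
ok           182
sort by humidity:
        humidity
status          
ok           182
fail         255
add column humidity_x4 = t['humidity'] * 4:
        humidity  humidity_x4
status                       
ok           182          728
fail         255         1020
value at row 'fail', column 'humidity_x4' → 1020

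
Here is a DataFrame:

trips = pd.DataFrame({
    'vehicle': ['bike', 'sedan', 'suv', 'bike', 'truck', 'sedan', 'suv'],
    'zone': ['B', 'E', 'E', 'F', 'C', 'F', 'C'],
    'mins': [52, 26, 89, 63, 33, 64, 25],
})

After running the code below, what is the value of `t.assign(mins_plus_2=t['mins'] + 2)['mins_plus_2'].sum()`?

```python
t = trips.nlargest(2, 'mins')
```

157

take 2 rows with largest mins:
  vehicle zone  mins
2     suv    E    89
5   sedan    F    64
add column mins_plus_2 = t['mins'] + 2:
  vehicle zone  mins  mins_plus_2
2     suv    E    89           91
5   sedan    F    64           66
Then the sum of column 'mins_plus_2': 157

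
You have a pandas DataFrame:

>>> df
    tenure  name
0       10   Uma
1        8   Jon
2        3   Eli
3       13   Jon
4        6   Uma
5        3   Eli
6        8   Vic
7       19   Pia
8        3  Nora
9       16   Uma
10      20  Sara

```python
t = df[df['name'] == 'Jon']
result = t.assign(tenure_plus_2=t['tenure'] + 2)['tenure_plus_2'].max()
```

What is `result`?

15

filter rows where name == 'Jon':
   tenure name
1       8  Jon
3      13  Jon
add column tenure_plus_2 = t['tenure'] + 2:
   tenure name  tenure_plus_2
1       8  Jon             10
3      13  Jon             15
So max() = 15.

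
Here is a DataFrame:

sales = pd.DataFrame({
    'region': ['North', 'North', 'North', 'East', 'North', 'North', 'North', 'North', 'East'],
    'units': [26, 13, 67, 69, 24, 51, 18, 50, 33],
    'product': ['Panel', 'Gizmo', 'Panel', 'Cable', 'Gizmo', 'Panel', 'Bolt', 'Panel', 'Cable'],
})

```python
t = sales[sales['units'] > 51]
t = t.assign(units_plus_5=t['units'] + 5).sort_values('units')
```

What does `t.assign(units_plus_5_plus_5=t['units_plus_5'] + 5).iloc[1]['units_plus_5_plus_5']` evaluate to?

filter rows where units > 51:
  region  units product
2  North     67   Panel
3   East     69   Cable
add column units_plus_5 = t['units'] + 5:
  region  units product  units_plus_5
2  North     67   Panel            72
3   East     69   Cable            74
sort by units:
  region  units product  units_plus_5
2  North     67   Panel            72
3   East     69   Cable            74
add column units_plus_5_plus_5 = t['units_plus_5'] + 5:
  region  units product  units_plus_5  units_plus_5_plus_5
2  North     67   Panel            72                   77
3   East     69   Cable            74                   79
Then the value at position 1, column 'units_plus_5_plus_5': 79

79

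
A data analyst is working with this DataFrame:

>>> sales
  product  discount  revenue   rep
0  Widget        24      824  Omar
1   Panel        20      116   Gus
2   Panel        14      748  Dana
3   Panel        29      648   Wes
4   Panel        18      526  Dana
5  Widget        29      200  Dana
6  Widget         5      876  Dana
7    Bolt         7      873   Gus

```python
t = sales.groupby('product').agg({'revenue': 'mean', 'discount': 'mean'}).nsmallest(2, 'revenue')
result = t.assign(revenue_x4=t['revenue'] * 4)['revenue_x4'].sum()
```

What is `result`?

4571.33333333

group by product: mean(revenue), mean(discount):
            revenue   discount
product                       
Bolt     873.000000   7.000000
Panel    509.500000  20.250000
Widget   633.333333  19.333333
take 2 rows with smallest revenue:
            revenue   discount
product                       
Panel    509.500000  20.250000
Widget   633.333333  19.333333
add column revenue_x4 = t['revenue'] * 4:
            revenue   discount   revenue_x4
product                                    
Panel    509.500000  20.250000  2038.000000
Widget   633.333333  19.333333  2533.333333
Finally, sum of column 'revenue_x4' = 4571.33333333.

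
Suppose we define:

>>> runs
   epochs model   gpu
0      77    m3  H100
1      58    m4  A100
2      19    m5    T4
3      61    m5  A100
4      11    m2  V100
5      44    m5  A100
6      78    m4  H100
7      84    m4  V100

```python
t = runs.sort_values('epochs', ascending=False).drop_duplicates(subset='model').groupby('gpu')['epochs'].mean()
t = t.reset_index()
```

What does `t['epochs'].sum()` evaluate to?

sort by epochs descending:
   epochs model   gpu
7      84    m4  V100
6      78    m4  H100
0      77    m3  H100
3      61    m5  A100
1      58    m4  A100
5      44    m5  A100
2      19    m5    T4
4      11    m2  V100
drop duplicate model (keep=first):
   epochs model   gpu
7      84    m4  V100
0      77    m3  H100
3      61    m5  A100
4      11    m2  V100
group by gpu, mean of epochs:
gpu
A100    61.0
H100    77.0
V100    47.5
Name: epochs, dtype: float64
reset_index():
    gpu  epochs
0  A100    61.0
1  H100    77.0
2  V100    47.5

185.5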